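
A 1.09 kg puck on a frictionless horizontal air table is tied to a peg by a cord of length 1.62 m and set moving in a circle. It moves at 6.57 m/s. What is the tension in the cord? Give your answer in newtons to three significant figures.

29.0 N

The tension is the only horizontal force, so it supplies the full centripetal force: T = m v²/r = 1.09 × (6.570)²/1.62 = 1.09 × 43.16/1.62 = 29.04 N.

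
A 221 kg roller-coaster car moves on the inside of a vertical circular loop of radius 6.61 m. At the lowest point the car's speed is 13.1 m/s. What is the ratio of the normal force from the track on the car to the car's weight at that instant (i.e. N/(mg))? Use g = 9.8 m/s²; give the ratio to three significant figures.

3.65

At the bottom, N − mg = mv²/r, so N = m(v²/r + g) and N/(mg) = v²/(rg) + 1 = (13.1)²/(6.61 × 9.8) + 1 = 2.649 + 1 = 3.649.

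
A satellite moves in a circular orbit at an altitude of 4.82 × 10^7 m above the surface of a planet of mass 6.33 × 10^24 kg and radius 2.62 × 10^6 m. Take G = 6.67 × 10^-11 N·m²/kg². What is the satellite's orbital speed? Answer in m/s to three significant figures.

2880 m/s

Orbital radius r = R + h = 2.62 × 10^6 + 4.82 × 10^7 = 5.082 × 10^7 m.
Gravity supplies the centripetal force: G M m / r² = m v² / r, so v = √(GM/r).
v = √(6.67 × 10^-11 × 6.33 × 10^24 / 5.082 × 10^7) = √(8.308 × 10^6) = 2882 m/s.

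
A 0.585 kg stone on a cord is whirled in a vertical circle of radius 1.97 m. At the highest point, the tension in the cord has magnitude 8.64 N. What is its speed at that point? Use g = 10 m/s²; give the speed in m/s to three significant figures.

At the top, T + mg = mv²/r, so v = √(r(T/m + g)) = √(1.97 × (8.64/0.585 + 10.0)) = √(1.97 × 24.77) = √48.80 = 6.985 m/s.

6.99 m/s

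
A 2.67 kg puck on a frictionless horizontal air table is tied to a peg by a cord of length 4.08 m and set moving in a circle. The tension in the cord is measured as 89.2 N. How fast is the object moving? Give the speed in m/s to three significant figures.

11.7 m/s

T = m v²/r ⇒ v = √(T r / m) = √(89.2 × 4.08 / 2.67) = √136.3 = 11.67 m/s.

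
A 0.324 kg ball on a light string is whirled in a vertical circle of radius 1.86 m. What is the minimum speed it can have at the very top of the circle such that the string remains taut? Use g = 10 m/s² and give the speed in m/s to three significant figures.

4.31 m/s

At the top, both weight mg and T point toward the centre: T + mg = mv²/r.
At minimum speed T → 0, so mg = mv_min²/r ⇒ v_min = √(g r) = √(10.0 × 1.86) = 4.313 m/s.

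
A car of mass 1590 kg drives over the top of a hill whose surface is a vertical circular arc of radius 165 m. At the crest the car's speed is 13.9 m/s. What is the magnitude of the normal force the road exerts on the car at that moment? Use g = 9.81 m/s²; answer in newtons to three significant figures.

At the crest the centripetal acceleration points downward (toward the centre of the arc), so mg − N = mv²/r.
N = m(g − v²/r) = 1590 × (9.81 − (13.9)²/165) = 1590 × (9.81 − 1.171) = 1590 × 8.639 = 13740 N.

13700 N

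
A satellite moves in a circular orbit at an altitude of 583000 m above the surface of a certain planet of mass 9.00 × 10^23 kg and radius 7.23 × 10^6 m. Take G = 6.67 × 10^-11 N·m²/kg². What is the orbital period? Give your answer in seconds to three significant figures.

17700 s

r = R + h = 7.23 × 10^6 + 583000 = 7.813 × 10^6 m. Gravity provides the centripetal force: G M m / r² = m v² / r ⇒ v = √(GM/r) = 2772 m/s.
T = 2πr/v = 2π × 7.813 × 10^6 / 2772 = 17710 s.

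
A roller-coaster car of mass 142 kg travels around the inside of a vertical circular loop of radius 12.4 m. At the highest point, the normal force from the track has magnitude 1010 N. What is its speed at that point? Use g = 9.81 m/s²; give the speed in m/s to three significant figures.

At the top, N + mg = mv²/r, so v = √(r(N/m + g)) = √(12.4 × (1010/142 + 9.81)) = √(12.4 × 16.92) = √209.8 = 14.49 m/s.

14.5 m/s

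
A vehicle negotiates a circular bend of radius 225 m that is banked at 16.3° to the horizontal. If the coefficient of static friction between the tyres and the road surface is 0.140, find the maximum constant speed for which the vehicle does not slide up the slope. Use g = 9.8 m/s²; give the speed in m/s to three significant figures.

31.5 m/s

At the maximum speed, friction acts down the slope at its limiting value f = μN. Radially (horizontal, toward centre): N sinθ + μN cosθ = mv²/r. Vertically: N cosθ − μN sinθ = mg.
Dividing: v² = r g (sinθ + μcosθ)/(cosθ − μsinθ).
sinθ + μcosθ = 0.2807 + 0.140×0.9598 = 0.4150; cosθ − μsinθ = 0.9598 − 0.140×0.2807 = 0.9205.
v² = 225 × 9.8 × 0.4150/0.9205 = 994.2 m²/s², so v = 31.53 m/s.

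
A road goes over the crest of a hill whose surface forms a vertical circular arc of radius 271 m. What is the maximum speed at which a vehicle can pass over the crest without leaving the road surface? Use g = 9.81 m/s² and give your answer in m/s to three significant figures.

51.6 m/s

At the crest the centre of the circle is below the vehicle, so the net downward (centripetal) force is mg − N = mv²/r.
The vehicle leaves the road when N → 0, giving v_max = √(g r) = √(9.81 × 271) = 51.56 m/s.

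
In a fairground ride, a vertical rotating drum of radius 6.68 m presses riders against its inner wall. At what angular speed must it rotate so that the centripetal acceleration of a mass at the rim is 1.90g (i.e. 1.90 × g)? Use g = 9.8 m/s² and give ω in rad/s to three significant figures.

1.67 rad/s

Centripetal acceleration a_c = ω²r. Setting ω²r = 1.90g:
ω = √(1.90g / r) = √(1.90 × 9.8 / 6.68) = √2.787 = 1.670 rad/s.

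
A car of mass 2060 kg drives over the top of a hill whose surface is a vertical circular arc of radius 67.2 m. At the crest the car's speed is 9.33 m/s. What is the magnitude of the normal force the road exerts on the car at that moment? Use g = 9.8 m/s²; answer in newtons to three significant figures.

17500 N

At the crest the centripetal acceleration points downward (toward the centre of the arc), so mg − N = mv²/r.
N = m(g − v²/r) = 2060 × (9.8 − (9.33)²/67.2) = 2060 × (9.8 − 1.295) = 2060 × 8.505 = 17520 N.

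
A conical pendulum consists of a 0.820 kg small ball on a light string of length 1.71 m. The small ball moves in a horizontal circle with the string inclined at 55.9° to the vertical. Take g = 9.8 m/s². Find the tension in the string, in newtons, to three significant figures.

Vertically the bob has no acceleration, so T cosθ = mg.
T = mg/cosθ = 0.820 × 9.8 / cos 55.9° = 8.036/0.5606 = 14.33 N.

14.3 N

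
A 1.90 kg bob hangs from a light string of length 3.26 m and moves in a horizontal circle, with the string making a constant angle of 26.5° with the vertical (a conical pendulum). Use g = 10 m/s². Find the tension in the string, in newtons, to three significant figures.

21.2 N

Vertically the bob has no acceleration, so T cosθ = mg.
T = mg/cosθ = 1.90 × 10.0 / cos 26.5° = 19.00/0.8949 = 21.23 N.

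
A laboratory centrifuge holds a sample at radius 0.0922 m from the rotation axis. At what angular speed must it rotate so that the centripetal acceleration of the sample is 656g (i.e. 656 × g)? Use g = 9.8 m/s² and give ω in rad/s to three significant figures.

264 rad/s

Centripetal acceleration a_c = ω²r. Setting ω²r = 656g:
ω = √(656g / r) = √(656 × 9.8 / 0.0922) = √69730 = 264.1 rad/s.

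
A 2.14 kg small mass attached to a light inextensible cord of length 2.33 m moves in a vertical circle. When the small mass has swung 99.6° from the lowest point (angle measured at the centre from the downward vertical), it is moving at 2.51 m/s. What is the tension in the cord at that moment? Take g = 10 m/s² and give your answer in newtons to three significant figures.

Take the radial direction toward the centre of the circle as positive. The component of the weight along the string toward the centre is −mg cos φ (φ measured from the bottom), so Newton's second law along the string gives T − mg cos φ = m v²/r.
cos 99.6° = -0.1668, so T = m(v²/r + g cos φ) = 2.14 × ((2.51)²/2.33 + 10.0 × -0.1668) = 2.14 × (2.704 + (-1.668)) = 2.14 × 1.036 = 2.218 N.

2.22 N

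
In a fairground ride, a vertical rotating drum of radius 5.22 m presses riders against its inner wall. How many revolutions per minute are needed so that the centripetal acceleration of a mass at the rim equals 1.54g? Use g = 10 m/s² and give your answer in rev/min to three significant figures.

Require ω²r = 1.54g, so ω = √(1.54 × 10.0/5.22) = 1.718 rad/s.
In rev/min: ω × 60/(2π) = 1.718 × 60/(2π) = 16.40 rev/min.

16.4 rev/min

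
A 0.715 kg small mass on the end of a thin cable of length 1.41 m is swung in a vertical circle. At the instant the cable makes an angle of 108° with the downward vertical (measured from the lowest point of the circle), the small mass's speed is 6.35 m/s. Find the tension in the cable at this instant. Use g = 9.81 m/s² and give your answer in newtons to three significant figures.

18.3 N

Take the radial direction toward the centre of the circle as positive. The component of the weight along the string toward the centre is −mg cos φ (φ measured from the bottom), so Newton's second law along the string gives T − mg cos φ = m v²/r.
cos 108° = -0.3090, so T = m(v²/r + g cos φ) = 0.715 × ((6.35)²/1.41 + 9.81 × -0.3090) = 0.715 × (28.60 + (-3.031)) = 0.715 × 25.57 = 18.28 N.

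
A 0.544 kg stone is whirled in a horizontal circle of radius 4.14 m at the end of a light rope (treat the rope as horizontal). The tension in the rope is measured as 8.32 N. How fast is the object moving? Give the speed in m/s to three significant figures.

T = m v²/r ⇒ v = √(T r / m) = √(8.32 × 4.14 / 0.544) = √63.32 = 7.957 m/s.

7.96 m/s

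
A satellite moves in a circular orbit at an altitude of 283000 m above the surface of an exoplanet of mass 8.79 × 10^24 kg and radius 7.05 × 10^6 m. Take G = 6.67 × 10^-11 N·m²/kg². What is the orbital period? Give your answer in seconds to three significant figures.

5150 s

r = R + h = 7.05 × 10^6 + 283000 = 7.333 × 10^6 m. Gravity provides the centripetal force: G M m / r² = m v² / r ⇒ v = √(GM/r) = 8942 m/s.
T = 2πr/v = 2π × 7.333 × 10^6 / 8942 = 5153 s.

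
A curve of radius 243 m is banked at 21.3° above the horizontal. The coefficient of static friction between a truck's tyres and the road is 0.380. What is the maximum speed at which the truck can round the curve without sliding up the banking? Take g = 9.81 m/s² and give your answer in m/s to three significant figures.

46.4 m/s

At the maximum speed, friction acts down the slope at its limiting value f = μN. Radially (horizontal, toward centre): N sinθ + μN cosθ = mv²/r. Vertically: N cosθ − μN sinθ = mg.
Dividing: v² = r g (sinθ + μcosθ)/(cosθ − μsinθ).
sinθ + μcosθ = 0.3633 + 0.380×0.9317 = 0.7173; cosθ − μsinθ = 0.9317 − 0.380×0.3633 = 0.7937.
v² = 243 × 9.81 × 0.7173/0.7937 = 2154 m²/s², so v = 46.42 m/s.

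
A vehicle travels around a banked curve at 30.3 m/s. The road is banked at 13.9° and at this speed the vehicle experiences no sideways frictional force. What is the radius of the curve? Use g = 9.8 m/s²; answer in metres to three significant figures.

379 m

Frictionless banking: tanθ = v²/(rg), so r = v²/(g tanθ).
r = (30.3)²/(9.8 × tan 13.9°) = 918.1/(9.8 × 0.2475) = 918.1/2.425 = 378.6 m.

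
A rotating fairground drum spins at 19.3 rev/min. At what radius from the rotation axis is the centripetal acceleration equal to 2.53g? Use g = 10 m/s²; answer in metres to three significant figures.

ω = 19.3 rev/min × 2π/60 = 2.021 rad/s.
a_c = ω²r = 2.53g ⇒ r = 2.53 × 10.0 / (2.021)² = 25.30/4.085 = 6.194 m.

6.19 m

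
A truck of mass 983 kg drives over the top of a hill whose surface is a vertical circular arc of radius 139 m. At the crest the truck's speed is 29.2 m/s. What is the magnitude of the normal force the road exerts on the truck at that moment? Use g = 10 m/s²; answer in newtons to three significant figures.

3800 N

At the crest the centripetal acceleration points downward (toward the centre of the arc), so mg − N = mv²/r.
N = m(g − v²/r) = 983 × (10.0 − (29.2)²/139) = 983 × (10.0 − 6.134) = 983 × 3.866 = 3800 N.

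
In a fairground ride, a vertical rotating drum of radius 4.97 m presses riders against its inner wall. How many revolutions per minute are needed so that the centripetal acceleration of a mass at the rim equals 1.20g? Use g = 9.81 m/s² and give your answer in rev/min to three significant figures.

Require ω²r = 1.20g, so ω = √(1.20 × 9.81/4.97) = 1.539 rad/s.
In rev/min: ω × 60/(2π) = 1.539 × 60/(2π) = 14.70 rev/min.

14.7 rev/min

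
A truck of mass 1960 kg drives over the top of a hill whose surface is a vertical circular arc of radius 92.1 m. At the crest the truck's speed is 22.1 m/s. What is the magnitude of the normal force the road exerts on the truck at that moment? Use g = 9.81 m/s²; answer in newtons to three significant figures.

At the crest the centripetal acceleration points downward (toward the centre of the arc), so mg − N = mv²/r.
N = m(g − v²/r) = 1960 × (9.81 − (22.1)²/92.1) = 1960 × (9.81 − 5.303) = 1960 × 4.507 = 8834 N.

8830 N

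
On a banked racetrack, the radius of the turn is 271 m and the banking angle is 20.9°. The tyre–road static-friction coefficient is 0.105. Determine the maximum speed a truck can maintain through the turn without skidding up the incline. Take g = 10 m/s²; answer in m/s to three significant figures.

37.1 m/s

At the maximum speed, friction acts down the slope at its limiting value f = μN. Radially (horizontal, toward centre): N sinθ + μN cosθ = mv²/r. Vertically: N cosθ − μN sinθ = mg.
Dividing: v² = r g (sinθ + μcosθ)/(cosθ − μsinθ).
sinθ + μcosθ = 0.3567 + 0.105×0.9342 = 0.4548; cosθ − μsinθ = 0.9342 − 0.105×0.3567 = 0.8967.
v² = 271 × 10.0 × 0.4548/0.8967 = 1375 m²/s², so v = 37.07 m/s.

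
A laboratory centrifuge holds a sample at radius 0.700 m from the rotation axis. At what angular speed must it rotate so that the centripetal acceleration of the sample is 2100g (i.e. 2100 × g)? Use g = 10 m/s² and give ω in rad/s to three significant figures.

Centripetal acceleration a_c = ω²r. Setting ω²r = 2100g:
ω = √(2100g / r) = √(2100 × 10.0 / 0.700) = √30000 = 173.2 rad/s.

173 rad/s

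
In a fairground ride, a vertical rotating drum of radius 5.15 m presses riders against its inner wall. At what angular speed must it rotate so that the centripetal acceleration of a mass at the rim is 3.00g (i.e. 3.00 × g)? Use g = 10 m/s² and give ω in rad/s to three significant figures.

Centripetal acceleration a_c = ω²r. Setting ω²r = 3.00g:
ω = √(3.00g / r) = √(3.00 × 10.0 / 5.15) = √5.825 = 2.414 rad/s.

2.41 rad/s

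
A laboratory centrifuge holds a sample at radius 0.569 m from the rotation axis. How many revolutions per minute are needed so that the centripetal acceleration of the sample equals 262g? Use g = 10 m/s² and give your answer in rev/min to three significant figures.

Require ω²r = 262g, so ω = √(262 × 10.0/0.569) = 67.86 rad/s.
In rev/min: ω × 60/(2π) = 67.86 × 60/(2π) = 648.0 rev/min.

648 rev/min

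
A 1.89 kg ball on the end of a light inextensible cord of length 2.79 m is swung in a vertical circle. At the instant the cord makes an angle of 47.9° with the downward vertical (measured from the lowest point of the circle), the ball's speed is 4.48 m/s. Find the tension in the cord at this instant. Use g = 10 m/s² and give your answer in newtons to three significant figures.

26.3 N

Take the radial direction toward the centre of the circle as positive. The component of the weight along the string toward the centre is −mg cos φ (φ measured from the bottom), so Newton's second law along the string gives T − mg cos φ = m v²/r.
cos 47.9° = 0.6704, so T = m(v²/r + g cos φ) = 1.89 × ((4.48)²/2.79 + 10.0 × 0.6704) = 1.89 × (7.194 + (6.704)) = 1.89 × 13.90 = 26.27 N.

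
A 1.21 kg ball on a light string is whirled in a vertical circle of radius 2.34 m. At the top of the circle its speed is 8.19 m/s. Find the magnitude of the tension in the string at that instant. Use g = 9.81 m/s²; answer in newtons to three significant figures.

At the top, both T and the weight mg point inward (toward the centre), so T + mg = mv²/r.
T = m(v²/r − g) = 1.21 × ((8.19)²/2.34 − 9.81) = 1.21 × (28.66 − 9.81) = 1.21 × 18.85 = 22.81 N.

22.8 N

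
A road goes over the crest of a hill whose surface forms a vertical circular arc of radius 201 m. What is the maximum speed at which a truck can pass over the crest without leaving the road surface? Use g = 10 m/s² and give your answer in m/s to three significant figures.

At the crest the centre of the circle is below the truck, so the net downward (centripetal) force is mg − N = mv²/r.
The truck leaves the road when N → 0, giving v_max = √(g r) = √(10.0 × 201) = 44.83 m/s.

44.8 m/s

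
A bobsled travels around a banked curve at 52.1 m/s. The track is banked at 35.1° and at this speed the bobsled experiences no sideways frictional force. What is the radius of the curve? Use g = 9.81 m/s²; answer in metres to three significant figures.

Frictionless banking: tanθ = v²/(rg), so r = v²/(g tanθ).
r = (52.1)²/(9.81 × tan 35.1°) = 2714/(9.81 × 0.7028) = 2714/6.895 = 393.7 m.

394 m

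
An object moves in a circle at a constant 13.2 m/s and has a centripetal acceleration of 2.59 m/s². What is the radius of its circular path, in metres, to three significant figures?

a_c = v²/r ⇒ r = v²/a_c = (13.2)²/2.59 = 174.2/2.59 = 67.27 m.

67.3 m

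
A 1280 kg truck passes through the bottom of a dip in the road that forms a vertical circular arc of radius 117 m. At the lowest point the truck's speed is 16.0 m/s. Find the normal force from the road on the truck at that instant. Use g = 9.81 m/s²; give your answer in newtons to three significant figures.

15400 N

At the lowest point, N points up (toward the centre) and the weight mg points down (away from the centre), so the net inward force is N − mg = mv²/r.
N = m(v²/r + g) = 1280 × ((16.0)²/117 + 9.81) = 1280 × (2.188 + 9.81) = 1280 × 12.00 = 15360 N.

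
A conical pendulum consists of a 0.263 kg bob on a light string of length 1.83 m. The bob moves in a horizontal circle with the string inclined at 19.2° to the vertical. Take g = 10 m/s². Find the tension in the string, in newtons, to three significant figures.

2.78 N

Vertically the bob has no acceleration, so T cosθ = mg.
T = mg/cosθ = 0.263 × 10.0 / cos 19.2° = 2.630/0.9444 = 2.785 N.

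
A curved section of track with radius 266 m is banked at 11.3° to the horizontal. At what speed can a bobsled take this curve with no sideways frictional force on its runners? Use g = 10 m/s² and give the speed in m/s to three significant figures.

On a frictionless banked curve, N sinθ = mv²/r and N cosθ = mg, so tanθ = v²/(rg).
v = √(r g tanθ) = √(266 × 10.0 × tan 11.3°) = √(266 × 10.0 × 0.1998) = √531.5 = 23.05 m/s.

23.1 m/s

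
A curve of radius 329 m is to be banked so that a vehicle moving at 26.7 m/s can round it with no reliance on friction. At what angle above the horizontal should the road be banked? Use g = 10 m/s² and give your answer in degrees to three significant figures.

12.2°

With no friction, the horizontal component of the normal force provides the centripetal force: N sinθ = mv²/r, while N cosθ = mg vertically.
Dividing: tanθ = v²/(r g) = (26.7)²/(329 × 10.0) = 712.9/3290 = 0.2167.
θ = arctan(0.2167) = 12.23°.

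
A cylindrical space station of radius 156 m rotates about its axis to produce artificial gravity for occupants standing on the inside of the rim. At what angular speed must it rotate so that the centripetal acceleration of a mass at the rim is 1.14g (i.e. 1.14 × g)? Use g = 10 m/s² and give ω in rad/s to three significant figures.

Centripetal acceleration a_c = ω²r. Setting ω²r = 1.14g:
ω = √(1.14g / r) = √(1.14 × 10.0 / 156) = √0.07308 = 0.2703 rad/s.

0.270 rad/s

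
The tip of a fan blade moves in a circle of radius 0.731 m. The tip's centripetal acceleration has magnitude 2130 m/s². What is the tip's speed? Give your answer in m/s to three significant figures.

a_c = v²/r ⇒ v = √(a_c · r) = √(2130 × 0.731) = √1557 = 39.46 m/s.

39.5 m/s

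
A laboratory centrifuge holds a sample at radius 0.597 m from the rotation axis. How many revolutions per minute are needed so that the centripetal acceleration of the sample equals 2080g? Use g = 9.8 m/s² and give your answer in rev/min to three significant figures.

1760 rev/min

Require ω²r = 2080g, so ω = √(2080 × 9.8/0.597) = 184.8 rad/s.
In rev/min: ω × 60/(2π) = 184.8 × 60/(2π) = 1765 rev/min.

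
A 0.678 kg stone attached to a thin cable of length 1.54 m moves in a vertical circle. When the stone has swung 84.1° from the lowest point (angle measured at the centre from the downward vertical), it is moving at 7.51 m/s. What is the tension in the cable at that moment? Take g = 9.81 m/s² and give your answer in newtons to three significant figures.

Take the radial direction toward the centre of the circle as positive. The component of the weight along the string toward the centre is −mg cos φ (φ measured from the bottom), so Newton's second law along the string gives T − mg cos φ = m v²/r.
cos 84.1° = 0.1028, so T = m(v²/r + g cos φ) = 0.678 × ((7.51)²/1.54 + 9.81 × 0.1028) = 0.678 × (36.62 + (1.008)) = 0.678 × 37.63 = 25.51 N.

25.5 N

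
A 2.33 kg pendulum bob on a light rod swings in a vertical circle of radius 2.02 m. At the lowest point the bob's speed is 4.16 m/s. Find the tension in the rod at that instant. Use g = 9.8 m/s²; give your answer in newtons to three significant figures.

At the lowest point, T points up (toward the centre) and the weight mg points down (away from the centre), so the net inward force is T − mg = mv²/r.
T = m(v²/r + g) = 2.33 × ((4.16)²/2.02 + 9.8) = 2.33 × (8.567 + 9.8) = 2.33 × 18.37 = 42.80 N.

42.8 N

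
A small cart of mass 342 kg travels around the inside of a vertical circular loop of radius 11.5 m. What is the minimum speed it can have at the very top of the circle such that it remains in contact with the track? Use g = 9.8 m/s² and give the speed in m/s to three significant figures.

10.6 m/s

At the highest point the centre is directly below, so both the weight and N act inward: N + mg = mv²/r.
At minimum speed N → 0, so mg = mv_min²/r ⇒ v_min = √(g r) = √(9.8 × 11.5) = 10.62 m/s.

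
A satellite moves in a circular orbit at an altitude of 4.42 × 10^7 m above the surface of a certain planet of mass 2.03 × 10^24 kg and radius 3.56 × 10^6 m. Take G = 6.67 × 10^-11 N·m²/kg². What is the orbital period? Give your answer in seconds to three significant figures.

178000 s

r = R + h = 3.56 × 10^6 + 4.42 × 10^7 = 4.776 × 10^7 m. Gravity provides the centripetal force: G M m / r² = m v² / r ⇒ v = √(GM/r) = 1684 m/s.
T = 2πr/v = 2π × 4.776 × 10^7 / 1684 = 178200 s.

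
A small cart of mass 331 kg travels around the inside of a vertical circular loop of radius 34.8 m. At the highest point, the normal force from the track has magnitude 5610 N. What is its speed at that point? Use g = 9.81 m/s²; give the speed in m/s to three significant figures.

At the top, N + mg = mv²/r, so v = √(r(N/m + g)) = √(34.8 × (5610/331 + 9.81)) = √(34.8 × 26.76) = √931.2 = 30.52 m/s.

30.5 m/s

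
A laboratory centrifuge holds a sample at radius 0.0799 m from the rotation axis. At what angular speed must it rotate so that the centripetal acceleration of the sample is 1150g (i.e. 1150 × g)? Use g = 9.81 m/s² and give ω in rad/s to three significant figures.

Centripetal acceleration a_c = ω²r. Setting ω²r = 1150g:
ω = √(1150g / r) = √(1150 × 9.81 / 0.0799) = √141200 = 375.8 rad/s.

376 rad/s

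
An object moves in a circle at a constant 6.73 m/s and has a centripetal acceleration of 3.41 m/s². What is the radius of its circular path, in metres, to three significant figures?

13.3 m

a_c = v²/r ⇒ r = v²/a_c = (6.73)²/3.41 = 45.29/3.41 = 13.28 m.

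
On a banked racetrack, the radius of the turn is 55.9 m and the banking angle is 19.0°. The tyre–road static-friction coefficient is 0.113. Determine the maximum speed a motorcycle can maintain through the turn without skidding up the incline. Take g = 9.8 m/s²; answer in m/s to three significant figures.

At the maximum speed, friction acts down the slope at its limiting value f = μN. Radially (horizontal, toward centre): N sinθ + μN cosθ = mv²/r. Vertically: N cosθ − μN sinθ = mg.
Dividing: v² = r g (sinθ + μcosθ)/(cosθ − μsinθ).
sinθ + μcosθ = 0.3256 + 0.113×0.9455 = 0.4324; cosθ − μsinθ = 0.9455 − 0.113×0.3256 = 0.9087.
v² = 55.9 × 9.8 × 0.4324/0.9087 = 260.7 m²/s², so v = 16.15 m/s.

16.1 m/s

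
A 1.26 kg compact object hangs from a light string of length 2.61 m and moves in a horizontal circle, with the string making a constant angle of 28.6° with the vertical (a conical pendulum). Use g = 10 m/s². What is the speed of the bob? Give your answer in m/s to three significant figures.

2.61 m/s

The radius of the circle is r = L sinθ = 2.61 × sin 28.6° = 1.249 m.
Horizontally T sinθ = mv²/r and vertically T cosθ = mg, so tanθ = v²/(rg).
v = √(r g tanθ) = √(1.249 × 10.0 × 0.5452) = √6.812 = 2.610 m/s.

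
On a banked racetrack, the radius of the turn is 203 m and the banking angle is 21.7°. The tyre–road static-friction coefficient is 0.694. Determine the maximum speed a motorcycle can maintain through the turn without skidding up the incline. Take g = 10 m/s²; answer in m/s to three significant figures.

55.3 m/s

At the maximum speed, friction acts down the slope at its limiting value f = μN. Radially (horizontal, toward centre): N sinθ + μN cosθ = mv²/r. Vertically: N cosθ − μN sinθ = mg.
Dividing: v² = r g (sinθ + μcosθ)/(cosθ − μsinθ).
sinθ + μcosθ = 0.3697 + 0.694×0.9291 = 1.015; cosθ − μsinθ = 0.9291 − 0.694×0.3697 = 0.6725.
v² = 203 × 10.0 × 1.015/0.6725 = 3062 m²/s², so v = 55.34 m/s.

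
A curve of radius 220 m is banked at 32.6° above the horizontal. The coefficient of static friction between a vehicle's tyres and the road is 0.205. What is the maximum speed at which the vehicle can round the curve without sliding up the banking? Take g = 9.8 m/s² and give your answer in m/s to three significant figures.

45.8 m/s

At the maximum speed, friction acts down the slope at its limiting value f = μN. Radially (horizontal, toward centre): N sinθ + μN cosθ = mv²/r. Vertically: N cosθ − μN sinθ = mg.
Dividing: v² = r g (sinθ + μcosθ)/(cosθ − μsinθ).
sinθ + μcosθ = 0.5388 + 0.205×0.8425 = 0.7115; cosθ − μsinθ = 0.8425 − 0.205×0.5388 = 0.7320.
v² = 220 × 9.8 × 0.7115/0.7320 = 2096 m²/s², so v = 45.78 m/s.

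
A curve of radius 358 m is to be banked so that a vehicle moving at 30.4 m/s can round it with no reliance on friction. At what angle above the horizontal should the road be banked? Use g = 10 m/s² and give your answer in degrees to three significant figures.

14.5°

With no friction, the horizontal component of the normal force provides the centripetal force: N sinθ = mv²/r, while N cosθ = mg vertically.
Dividing: tanθ = v²/(r g) = (30.4)²/(358 × 10.0) = 924.2/3580 = 0.2581.
θ = arctan(0.2581) = 14.47°.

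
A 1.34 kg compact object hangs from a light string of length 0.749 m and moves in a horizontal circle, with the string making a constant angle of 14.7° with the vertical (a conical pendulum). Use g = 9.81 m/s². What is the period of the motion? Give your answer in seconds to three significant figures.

1.71 s

r = L sinθ = 0.1901 m. From T sinθ = mω²r and T cosθ = mg: tanθ = ω²r/g, so ω² = g tanθ / r = g/(L cosθ).
ω = √(g/(L cosθ)) = √(9.81/(0.749 × 0.9673)) = √13.54 = 3.680 rad/s.
Period = 2π/ω = 1.707 s.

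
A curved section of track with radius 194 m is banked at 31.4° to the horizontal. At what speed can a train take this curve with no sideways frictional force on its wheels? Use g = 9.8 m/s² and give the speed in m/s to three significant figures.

34.1 m/s

On a frictionless banked curve, N sinθ = mv²/r and N cosθ = mg, so tanθ = v²/(rg).
v = √(r g tanθ) = √(194 × 9.8 × tan 31.4°) = √(194 × 9.8 × 0.6104) = √1160 = 34.07 m/s.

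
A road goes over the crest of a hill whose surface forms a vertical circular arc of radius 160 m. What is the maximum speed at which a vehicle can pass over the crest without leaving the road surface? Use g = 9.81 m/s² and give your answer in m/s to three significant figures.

39.6 m/s

At the crest the centre of the circle is below the vehicle, so the net downward (centripetal) force is mg − N = mv²/r.
The vehicle leaves the road when N → 0, giving v_max = √(g r) = √(9.81 × 160) = 39.62 m/s.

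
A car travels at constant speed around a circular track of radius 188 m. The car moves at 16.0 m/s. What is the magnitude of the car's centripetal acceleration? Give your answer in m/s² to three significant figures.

a_c = v²/r = (16.00)²/188 = 256.0/188 = 1.362 m/s².

1.36 m/s²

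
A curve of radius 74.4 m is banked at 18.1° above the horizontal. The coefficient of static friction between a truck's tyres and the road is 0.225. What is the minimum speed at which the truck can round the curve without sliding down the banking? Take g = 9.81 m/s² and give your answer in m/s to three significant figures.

8.32 m/s

At the minimum speed, friction acts up the slope at its limiting value f = μN. Radially (horizontal, toward centre): N sinθ − μN cosθ = mv²/r. Vertically: N cosθ + μN sinθ = mg.
Dividing: v² = r g (sinθ − μcosθ)/(cosθ + μsinθ).
sinθ − μcosθ = 0.3107 − 0.225×0.9505 = 0.09681; cosθ + μsinθ = 0.9505 + 0.225×0.3107 = 1.020.
v² = 74.4 × 9.81 × 0.09681/1.020 = 69.24 m²/s², so v = 8.321 m/s.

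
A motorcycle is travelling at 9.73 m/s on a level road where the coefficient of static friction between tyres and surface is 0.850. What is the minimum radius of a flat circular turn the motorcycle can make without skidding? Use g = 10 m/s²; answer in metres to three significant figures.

11.1 m

At the limit, μ_s m g = m v²/r, so r_min = v²/(μ_s g) = (9.73)²/(0.850 × 10.0) = 94.67/8.500 = 11.14 m.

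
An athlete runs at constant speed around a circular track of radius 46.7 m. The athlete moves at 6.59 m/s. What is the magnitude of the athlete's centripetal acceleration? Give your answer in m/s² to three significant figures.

0.930 m/s²

a_c = v²/r = (6.590)²/46.7 = 43.43/46.7 = 0.9299 m/s².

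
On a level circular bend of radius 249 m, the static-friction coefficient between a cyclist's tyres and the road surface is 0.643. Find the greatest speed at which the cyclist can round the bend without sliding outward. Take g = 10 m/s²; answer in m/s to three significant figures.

40.0 m/s

Friction provides the centripetal force on a flat curve. At maximum speed it is at its limiting value: μ_s m g = m v²/r.
Mass cancels: v_max = √(μ_s g r) = √(0.643 × 10.0 × 249) = √1601 = 40.01 m/s.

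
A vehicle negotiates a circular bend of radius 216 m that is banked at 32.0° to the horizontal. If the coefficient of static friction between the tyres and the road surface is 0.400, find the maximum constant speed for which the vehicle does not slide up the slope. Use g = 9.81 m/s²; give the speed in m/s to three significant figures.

At the maximum speed, friction acts down the slope at its limiting value f = μN. Radially (horizontal, toward centre): N sinθ + μN cosθ = mv²/r. Vertically: N cosθ − μN sinθ = mg.
Dividing: v² = r g (sinθ + μcosθ)/(cosθ − μsinθ).
sinθ + μcosθ = 0.5299 + 0.400×0.8480 = 0.8691; cosθ − μsinθ = 0.8480 − 0.400×0.5299 = 0.6361.
v² = 216 × 9.81 × 0.8691/0.6361 = 2895 m²/s², so v = 53.81 m/s.

53.8 m/s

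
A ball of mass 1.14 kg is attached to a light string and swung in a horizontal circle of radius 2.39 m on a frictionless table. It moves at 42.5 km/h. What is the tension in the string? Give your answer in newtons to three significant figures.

66.5 N

v = 42.5 km/h = 42.5/3.6 = 11.81 m/s.
The tension is the only horizontal force, so it supplies the full centripetal force: T = m v²/r = 1.14 × (11.81)²/2.39 = 1.14 × 139.4/2.39 = 66.48 N.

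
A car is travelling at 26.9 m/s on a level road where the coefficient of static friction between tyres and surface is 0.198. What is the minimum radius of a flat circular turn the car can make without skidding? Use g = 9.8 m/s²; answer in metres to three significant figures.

At the limit, μ_s m g = m v²/r, so r_min = v²/(μ_s g) = (26.9)²/(0.198 × 9.8) = 723.6/1.940 = 372.9 m.

373 m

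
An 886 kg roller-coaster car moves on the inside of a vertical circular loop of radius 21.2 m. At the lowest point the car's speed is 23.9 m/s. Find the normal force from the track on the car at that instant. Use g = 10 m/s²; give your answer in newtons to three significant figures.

32700 N

At the lowest point, N points up (toward the centre) and the weight mg points down (away from the centre), so the net inward force is N − mg = mv²/r.
N = m(v²/r + g) = 886 × ((23.9)²/21.2 + 10.0) = 886 × (26.94 + 10.0) = 886 × 36.94 = 32730 N.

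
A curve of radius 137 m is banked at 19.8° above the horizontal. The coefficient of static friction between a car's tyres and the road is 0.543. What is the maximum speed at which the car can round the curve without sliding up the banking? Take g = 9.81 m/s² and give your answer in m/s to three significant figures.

38.8 m/s

At the maximum speed, friction acts down the slope at its limiting value f = μN. Radially (horizontal, toward centre): N sinθ + μN cosθ = mv²/r. Vertically: N cosθ − μN sinθ = mg.
Dividing: v² = r g (sinθ + μcosθ)/(cosθ − μsinθ).
sinθ + μcosθ = 0.3387 + 0.543×0.9409 = 0.8496; cosθ − μsinθ = 0.9409 − 0.543×0.3387 = 0.7569.
v² = 137 × 9.81 × 0.8496/0.7569 = 1509 m²/s², so v = 38.84 m/s.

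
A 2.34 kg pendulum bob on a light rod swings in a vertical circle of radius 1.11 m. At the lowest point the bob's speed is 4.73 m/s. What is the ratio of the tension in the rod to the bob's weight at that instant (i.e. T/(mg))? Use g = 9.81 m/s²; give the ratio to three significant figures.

At the bottom, T − mg = mv²/r, so T = m(v²/r + g) and T/(mg) = v²/(rg) + 1 = (4.73)²/(1.11 × 9.81) + 1 = 2.055 + 1 = 3.055.

3.05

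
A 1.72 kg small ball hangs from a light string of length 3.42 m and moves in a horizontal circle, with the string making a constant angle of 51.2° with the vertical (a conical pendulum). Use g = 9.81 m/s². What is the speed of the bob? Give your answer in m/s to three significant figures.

The radius of the circle is r = L sinθ = 3.42 × sin 51.2° = 2.665 m.
Horizontally T sinθ = mv²/r and vertically T cosθ = mg, so tanθ = v²/(rg).
v = √(r g tanθ) = √(2.665 × 9.81 × 1.244) = √32.52 = 5.703 m/s.

5.70 m/s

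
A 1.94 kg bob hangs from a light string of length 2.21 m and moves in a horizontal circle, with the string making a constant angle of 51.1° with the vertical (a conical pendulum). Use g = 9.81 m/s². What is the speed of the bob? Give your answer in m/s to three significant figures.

The radius of the circle is r = L sinθ = 2.21 × sin 51.1° = 1.720 m.
Horizontally T sinθ = mv²/r and vertically T cosθ = mg, so tanθ = v²/(rg).
v = √(r g tanθ) = √(1.720 × 9.81 × 1.239) = √20.91 = 4.573 m/s.

4.57 m/s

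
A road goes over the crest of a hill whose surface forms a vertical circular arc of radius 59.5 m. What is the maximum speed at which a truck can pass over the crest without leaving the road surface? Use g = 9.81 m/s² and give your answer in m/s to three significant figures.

At the crest the centre of the circle is below the truck, so the net downward (centripetal) force is mg − N = mv²/r.
The truck leaves the road when N → 0, giving v_max = √(g r) = √(9.81 × 59.5) = 24.16 m/s.

24.2 m/s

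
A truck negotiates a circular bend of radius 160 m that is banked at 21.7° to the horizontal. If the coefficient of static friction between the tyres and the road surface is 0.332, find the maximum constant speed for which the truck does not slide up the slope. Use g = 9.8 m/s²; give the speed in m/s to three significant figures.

At the maximum speed, friction acts down the slope at its limiting value f = μN. Radially (horizontal, toward centre): N sinθ + μN cosθ = mv²/r. Vertically: N cosθ − μN sinθ = mg.
Dividing: v² = r g (sinθ + μcosθ)/(cosθ − μsinθ).
sinθ + μcosθ = 0.3697 + 0.332×0.9291 = 0.6782; cosθ − μsinθ = 0.9291 − 0.332×0.3697 = 0.8064.
v² = 160 × 9.8 × 0.6782/0.8064 = 1319 m²/s², so v = 36.32 m/s.

36.3 m/s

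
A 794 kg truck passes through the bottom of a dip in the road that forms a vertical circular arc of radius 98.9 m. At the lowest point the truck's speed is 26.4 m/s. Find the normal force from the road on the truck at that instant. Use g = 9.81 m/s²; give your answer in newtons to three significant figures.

At the lowest point, N points up (toward the centre) and the weight mg points down (away from the centre), so the net inward force is N − mg = mv²/r.
N = m(v²/r + g) = 794 × ((26.4)²/98.9 + 9.81) = 794 × (7.047 + 9.81) = 794 × 16.86 = 13380 N.

13400 N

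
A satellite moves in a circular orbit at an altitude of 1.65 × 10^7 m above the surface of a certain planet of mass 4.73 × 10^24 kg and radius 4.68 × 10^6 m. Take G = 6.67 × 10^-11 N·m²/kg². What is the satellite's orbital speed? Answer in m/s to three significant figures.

Orbital radius r = R + h = 4.68 × 10^6 + 1.65 × 10^7 = 2.118 × 10^7 m.
Gravity supplies the centripetal force: G M m / r² = m v² / r, so v = √(GM/r).
v = √(6.67 × 10^-11 × 4.73 × 10^24 / 2.118 × 10^7) = √(1.490 × 10^7) = 3859 m/s.

3860 m/s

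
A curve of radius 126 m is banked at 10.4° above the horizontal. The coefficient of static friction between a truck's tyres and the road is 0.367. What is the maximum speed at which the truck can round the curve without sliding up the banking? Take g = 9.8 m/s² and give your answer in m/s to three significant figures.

At the maximum speed, friction acts down the slope at its limiting value f = μN. Radially (horizontal, toward centre): N sinθ + μN cosθ = mv²/r. Vertically: N cosθ − μN sinθ = mg.
Dividing: v² = r g (sinθ + μcosθ)/(cosθ − μsinθ).
sinθ + μcosθ = 0.1805 + 0.367×0.9836 = 0.5415; cosθ − μsinθ = 0.9836 − 0.367×0.1805 = 0.9173.
v² = 126 × 9.8 × 0.5415/0.9173 = 728.9 m²/s², so v = 27.00 m/s.

27.0 m/s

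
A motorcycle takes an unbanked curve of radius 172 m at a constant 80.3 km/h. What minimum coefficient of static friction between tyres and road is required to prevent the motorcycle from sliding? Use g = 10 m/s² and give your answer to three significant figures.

0.289

v = 80.3/3.6 = 22.31 m/s.
Friction provides the centripetal force: μ_s m g = m v²/r, so μ_s = v²/(g r) = (22.31)²/(10.0 × 172) = 497.5/1720 = 0.2893.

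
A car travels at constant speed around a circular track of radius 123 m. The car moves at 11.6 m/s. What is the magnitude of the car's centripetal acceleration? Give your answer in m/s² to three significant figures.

1.09 m/s²

a_c = v²/r = (11.60)²/123 = 134.6/123 = 1.094 m/s².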